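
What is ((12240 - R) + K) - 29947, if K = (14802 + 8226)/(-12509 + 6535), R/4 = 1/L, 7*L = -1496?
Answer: -19785447893/1117138 ≈ -17711.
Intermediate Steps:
L = -1496/7 (L = (⅐)*(-1496) = -1496/7 ≈ -213.71)
R = -7/374 (R = 4/(-1496/7) = 4*(-7/1496) = -7/374 ≈ -0.018717)
K = -11514/2987 (K = 23028/(-5974) = 23028*(-1/5974) = -11514/2987 ≈ -3.8547)
((12240 - R) + K) - 29947 = ((12240 - 1*(-7/374)) - 11514/2987) - 29947 = ((12240 + 7/374) - 11514/2987) - 29947 = (4577767/374 - 11514/2987) - 29947 = 13669483793/1117138 - 29947 = -19785447893/1117138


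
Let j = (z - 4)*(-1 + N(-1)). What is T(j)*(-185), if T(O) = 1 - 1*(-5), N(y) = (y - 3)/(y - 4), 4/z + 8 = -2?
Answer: -1110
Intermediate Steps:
z = -⅖ (z = 4/(-8 - 2) = 4/(-10) = 4*(-⅒) = -⅖ ≈ -0.40000)
N(y) = (-3 + y)/(-4 + y)
j = 22/25 (j = (-⅖ - 4)*(-1 + (-3 - 1)/(-4 - 1)) = -22*(-1 - 4/(-5))/5 = -22*(-1 - ⅕*(-4))/5 = -22*(-1 + ⅘)/5 = -22/5*(-⅕) = 22/25 ≈ 0.88000)
T(O) = 6 (T(O) = 1 + 5 = 6)
T(j)*(-185) = 6*(-185) = -1110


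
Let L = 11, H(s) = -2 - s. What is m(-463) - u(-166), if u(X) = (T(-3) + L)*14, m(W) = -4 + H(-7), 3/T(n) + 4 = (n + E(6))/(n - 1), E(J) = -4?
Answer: -403/3 ≈ -134.33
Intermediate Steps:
T(n) = 3/(-4 + (-4 + n)/(-1 + n)) (T(n) = 3/(-4 + (n - 4)/(n - 1)) = 3/(-4 + (-4 + n)/(-1 + n)))
m(W) = 1 (m(W) = -4 + (-2 - 1*(-7)) = -4 + (-2 + 7) = -4 + 5 = 1)
u(X) = 406/3 (u(X) = ((1 - 1*(-3))/(-3) + 11)*14 = (-(1 + 3)/3 + 11)*14 = (-1/3*4 + 11)*14 = (-4/3 + 11)*14 = (29/3)*14 = 406/3)
m(-463) - u(-166) = 1 - 1*406/3 = 1 - 406/3 = -403/3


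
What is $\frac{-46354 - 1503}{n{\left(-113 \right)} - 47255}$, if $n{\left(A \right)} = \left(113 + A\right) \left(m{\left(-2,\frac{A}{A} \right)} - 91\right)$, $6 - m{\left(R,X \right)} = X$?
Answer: $\frac{47857}{47255} \approx 1.0127$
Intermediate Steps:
$m{\left(R,X \right)} = 6 - X$
$n{\left(A \right)} = -9718 - 86 A$ ($n{\left(A \right)} = \left(113 + A\right) \left(\left(6 - \frac{A}{A}\right) - 91\right) = \left(113 + A\right) \left(\left(6 - 1\right) - 91\right) = \left(113 + A\right) \left(5 - 91\right) = \left(113 + A\right) \left(-86\right) = -9718 - 86 A$)
$\frac{-46354 - 1503}{n{\left(-113 \right)} - 47255} = \frac{-46354 - 1503}{\left(-9718 - -9718\right) - 47255} = - \frac{47857}{\left(-9718 + 9718\right) - 47255} = - \frac{47857}{0 - 47255} = - \frac{47857}{-47255} = \left(-47857\right) \left(- \frac{1}{47255}\right) = \frac{47857}{47255}$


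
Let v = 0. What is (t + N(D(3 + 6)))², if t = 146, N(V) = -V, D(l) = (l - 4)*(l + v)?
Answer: 10201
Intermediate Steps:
D(l) = l*(-4 + l) (D(l) = (l - 4)*(l + 0) = (-4 + l)*l = l*(-4 + l))
(t + N(D(3 + 6)))² = (146 - (3 + 6)*(-4 + (3 + 6)))² = (146 - 9*(-4 + 9))² = (146 - 9*5)² = (146 - 1*45)² = (146 - 45)² = 101² = 10201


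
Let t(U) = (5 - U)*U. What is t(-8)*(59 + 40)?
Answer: -10296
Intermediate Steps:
t(U) = U*(5 - U)
t(-8)*(59 + 40) = (-8*(5 - 1*(-8)))*(59 + 40) = -8*(5 + 8)*99 = -8*13*99 = -104*99 = -10296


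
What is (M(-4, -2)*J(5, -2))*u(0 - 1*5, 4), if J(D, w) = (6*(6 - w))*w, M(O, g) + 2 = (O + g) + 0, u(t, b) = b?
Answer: 3072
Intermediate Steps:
M(O, g) = -2 + O + g (M(O, g) = -2 + ((O + g) + 0) = -2 + (O + g) = -2 + O + g)
J(D, w) = w*(36 - 6*w) (J(D, w) = (36 - 6*w)*w = w*(36 - 6*w))
(M(-4, -2)*J(5, -2))*u(0 - 1*5, 4) = ((-2 - 4 - 2)*(6*(-2)*(6 - 1*(-2))))*4 = -48*(-2)*(6 + 2)*4 = -48*(-2)*8*4 = -8*(-96)*4 = 768*4 = 3072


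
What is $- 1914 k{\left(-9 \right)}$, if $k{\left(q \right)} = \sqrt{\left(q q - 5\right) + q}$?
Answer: $- 1914 \sqrt{67} \approx -15667.0$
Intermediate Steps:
$k{\left(q \right)} = \sqrt{-5 + q + q^{2}}$ ($k{\left(q \right)} = \sqrt{\left(q^{2} - 5\right) + q} = \sqrt{\left(-5 + q^{2}\right) + q} = \sqrt{-5 + q + q^{2}}$)
$- 1914 k{\left(-9 \right)} = - 1914 \sqrt{-5 - 9 + \left(-9\right)^{2}} = - 1914 \sqrt{-5 - 9 + 81} = - 1914 \sqrt{67}$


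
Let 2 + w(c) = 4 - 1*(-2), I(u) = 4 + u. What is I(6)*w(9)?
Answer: 40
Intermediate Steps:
w(c) = 4 (w(c) = -2 + (4 - 1*(-2)) = -2 + (4 + 2) = -2 + 6 = 4)
I(6)*w(9) = (4 + 6)*4 = 10*4 = 40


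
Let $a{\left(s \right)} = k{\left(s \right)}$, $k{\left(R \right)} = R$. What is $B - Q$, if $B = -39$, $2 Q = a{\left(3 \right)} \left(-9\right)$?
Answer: $- \frac{51}{2} \approx -25.5$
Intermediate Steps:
$a{\left(s \right)} = s$
$Q = - \frac{27}{2}$ ($Q = \frac{3 \left(-9\right)}{2} = \frac{1}{2} \left(-27\right) = - \frac{27}{2} \approx -13.5$)
$B - Q = -39 - - \frac{27}{2} = -39 + \frac{27}{2} = - \frac{51}{2}$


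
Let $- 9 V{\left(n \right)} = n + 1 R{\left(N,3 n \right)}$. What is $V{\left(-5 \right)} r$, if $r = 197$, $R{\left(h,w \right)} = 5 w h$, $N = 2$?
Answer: $\frac{30535}{9} \approx 3392.8$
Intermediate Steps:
$R{\left(h,w \right)} = 5 h w$
$V{\left(n \right)} = - \frac{31 n}{9}$ ($V{\left(n \right)} = - \frac{n + 1 \cdot 5 \cdot 2 \cdot 3 n}{9} = - \frac{n + 1 \cdot 30 n}{9} = - \frac{n + 30 n}{9} = - \frac{31 n}{9}$)
$V{\left(-5 \right)} r = \left(- \frac{31}{9}\right) \left(-5\right) 197 = \frac{155}{9} \cdot 197 = \frac{30535}{9}$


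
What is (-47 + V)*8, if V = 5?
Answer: -336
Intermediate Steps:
(-47 + V)*8 = (-47 + 5)*8 = -42*8 = -336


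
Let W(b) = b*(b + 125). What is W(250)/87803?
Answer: 93750/87803 ≈ 1.0677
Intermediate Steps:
W(b) = b*(125 + b)
W(250)/87803 = (250*(125 + 250))/87803 = (250*375)*(1/87803) = 93750*(1/87803) = 93750/87803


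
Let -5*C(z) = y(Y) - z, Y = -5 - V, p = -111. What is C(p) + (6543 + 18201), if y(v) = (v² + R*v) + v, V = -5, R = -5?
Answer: 123609/5 ≈ 24722.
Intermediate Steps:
Y = 0 (Y = -5 - 1*(-5) = -5 + 5 = 0)
y(v) = v² - 4*v (y(v) = (v² - 5*v) + v = v² - 4*v)
C(z) = z/5 (C(z) = -(0*(-4 + 0) - z)/5 = -(0*(-4) - z)/5 = -(0 - z)/5 = -(-1)*z/5 = z/5)
C(p) + (6543 + 18201) = (⅕)*(-111) + (6543 + 18201) = -111/5 + 24744 = 123609/5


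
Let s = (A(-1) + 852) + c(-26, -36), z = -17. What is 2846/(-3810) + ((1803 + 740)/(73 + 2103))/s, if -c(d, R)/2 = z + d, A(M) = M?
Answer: -2896527361/3884127360 ≈ -0.74573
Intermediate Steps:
c(d, R) = 34 - 2*d (c(d, R) = -2*(-17 + d) = 34 - 2*d)
s = 937 (s = (-1 + 852) + (34 - 2*(-26)) = 851 + (34 + 52) = 851 + 86 = 937)
2846/(-3810) + ((1803 + 740)/(73 + 2103))/s = 2846/(-3810) + ((1803 + 740)/(73 + 2103))/937 = 2846*(-1/3810) + (2543/2176)*(1/937) = -1423/1905 + (2543*(1/2176))*(1/937) = -1423/1905 + (2543/2176)*(1/937) = -1423/1905 + 2543/2038912 = -2896527361/3884127360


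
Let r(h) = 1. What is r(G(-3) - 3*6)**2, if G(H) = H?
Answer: 1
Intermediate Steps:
r(G(-3) - 3*6)**2 = 1**2 = 1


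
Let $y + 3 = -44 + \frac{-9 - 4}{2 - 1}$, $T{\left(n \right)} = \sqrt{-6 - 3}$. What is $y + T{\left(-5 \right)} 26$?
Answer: $-60 + 78 i \approx -60.0 + 78.0 i$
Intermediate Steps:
$T{\left(n \right)} = 3 i$ ($T{\left(n \right)} = \sqrt{-9} = 3 i$)
$y = -60$ ($y = -3 - \left(44 - \frac{-9 - 4}{2 - 1}\right) = -3 - \left(44 + \frac{13}{1}\right) = -3 - 57 = -60$)
$y + T{\left(-5 \right)} 26 = -60 + 3 i 26 = -60 + 78 i$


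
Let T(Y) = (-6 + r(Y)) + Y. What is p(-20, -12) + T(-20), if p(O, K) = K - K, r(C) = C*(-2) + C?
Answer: -6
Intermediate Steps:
r(C) = -C (r(C) = -2*C + C = -C)
p(O, K) = 0
T(Y) = -6 (T(Y) = (-6 - Y) + Y = -6)
p(-20, -12) + T(-20) = 0 - 6 = -6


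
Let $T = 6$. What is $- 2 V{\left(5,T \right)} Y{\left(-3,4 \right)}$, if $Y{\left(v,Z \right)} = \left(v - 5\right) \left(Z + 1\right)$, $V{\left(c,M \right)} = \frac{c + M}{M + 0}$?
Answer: $\frac{440}{3} \approx 146.67$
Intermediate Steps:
$V{\left(c,M \right)} = \frac{M + c}{M}$
$Y{\left(v,Z \right)} = \left(1 + Z\right) \left(-5 + v\right)$ ($Y{\left(v,Z \right)} = \left(-5 + v\right) \left(1 + Z\right) = \left(1 + Z\right) \left(-5 + v\right)$)
$- 2 V{\left(5,T \right)} Y{\left(-3,4 \right)} = - 2 \frac{6 + 5}{6} \left(-5 - 3 - 20 + 4 \left(-3\right)\right) = - 2 \cdot \frac{1}{6} \cdot 11 \left(-5 - 3 - 20 - 12\right) = \left(-2\right) \frac{11}{6} \left(-40\right) = \left(- \frac{11}{3}\right) \left(-40\right) = \frac{440}{3}$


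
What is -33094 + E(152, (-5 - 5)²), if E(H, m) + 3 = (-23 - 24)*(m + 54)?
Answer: -40335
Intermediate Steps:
E(H, m) = -2541 - 47*m (E(H, m) = -3 + (-23 - 24)*(m + 54) = -3 - 47*(54 + m) = -3 + (-2538 - 47*m) = -2541 - 47*m)
-33094 + E(152, (-5 - 5)²) = -33094 + (-2541 - 47*(-5 - 5)²) = -33094 + (-2541 - 47*(-10)²) = -33094 + (-2541 - 47*100) = -33094 + (-2541 - 4700) = -33094 - 7241 = -40335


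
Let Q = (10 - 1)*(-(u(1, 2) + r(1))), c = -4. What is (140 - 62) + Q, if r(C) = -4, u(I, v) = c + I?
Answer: 141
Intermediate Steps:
u(I, v) = -4 + I
Q = 63 (Q = (10 - 1)*(-((-4 + 1) - 4)) = 9*(-(-3 - 4)) = 9*(-1*(-7)) = 9*7 = 63)
(140 - 62) + Q = (140 - 62) + 63 = 78 + 63 = 141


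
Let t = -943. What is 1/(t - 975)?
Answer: -1/1918 ≈ -0.00052138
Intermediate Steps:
1/(t - 975) = 1/(-943 - 975) = 1/(-1918) = -1/1918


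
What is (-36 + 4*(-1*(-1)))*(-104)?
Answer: 3328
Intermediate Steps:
(-36 + 4*(-1*(-1)))*(-104) = (-36 + 4*1)*(-104) = (-36 + 4)*(-104) = -32*(-104) = 3328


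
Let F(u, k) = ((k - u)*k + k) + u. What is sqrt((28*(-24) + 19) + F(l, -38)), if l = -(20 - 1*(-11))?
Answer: 2*I*sqrt(114) ≈ 21.354*I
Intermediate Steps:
l = -31 (l = -(20 + 11) = -1*31 = -31)
F(u, k) = k + u + k*(k - u) (F(u, k) = (k*(k - u) + k) + u = (k + k*(k - u)) + u = k + u + k*(k - u))
sqrt((28*(-24) + 19) + F(l, -38)) = sqrt((28*(-24) + 19) + (-38 - 31 + (-38)**2 - 1*(-38)*(-31))) = sqrt((-672 + 19) + (-38 - 31 + 1444 - 1178)) = sqrt(-653 + 197) = sqrt(-456) = 2*I*sqrt(114)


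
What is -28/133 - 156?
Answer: -2968/19 ≈ -156.21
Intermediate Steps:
-28/133 - 156 = (1/133)*(-28) - 156 = -4/19 - 156 = -2968/19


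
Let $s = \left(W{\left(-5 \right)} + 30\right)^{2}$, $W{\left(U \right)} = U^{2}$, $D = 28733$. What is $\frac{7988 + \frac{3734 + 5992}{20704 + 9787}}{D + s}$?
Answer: $\frac{121785917}{484166589} \approx 0.25154$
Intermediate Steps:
$s = 3025$ ($s = \left(\left(-5\right)^{2} + 30\right)^{2} = \left(25 + 30\right)^{2} = 55^{2} = 3025$)
$\frac{7988 + \frac{3734 + 5992}{20704 + 9787}}{D + s} = \frac{7988 + \frac{3734 + 5992}{20704 + 9787}}{28733 + 3025} = \frac{7988 + \frac{9726}{30491}}{31758} = \left(7988 + 9726 \cdot \frac{1}{30491}\right) \frac{1}{31758} = \left(7988 + \frac{9726}{30491}\right) \frac{1}{31758} = \frac{243571834}{30491} \cdot \frac{1}{31758} = \frac{121785917}{484166589}$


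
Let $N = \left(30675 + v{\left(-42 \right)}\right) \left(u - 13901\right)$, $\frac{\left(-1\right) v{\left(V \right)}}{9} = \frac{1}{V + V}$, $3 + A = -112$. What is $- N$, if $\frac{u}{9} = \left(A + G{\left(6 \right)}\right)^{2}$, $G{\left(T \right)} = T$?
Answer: $- \frac{19975507071}{7} \approx -2.8536 \cdot 10^{9}$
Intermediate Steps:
$A = -115$ ($A = -3 - 112 = -115$)
$v{\left(V \right)} = - \frac{9}{2 V}$ ($v{\left(V \right)} = - \frac{9}{V + V} = - \frac{9}{2 V}$)
$u = 106929$ ($u = 9 \left(-115 + 6\right)^{2} = 9 \left(-109\right)^{2} = 9 \cdot 11881 = 106929$)
$N = \frac{19975507071}{7}$ ($N = \left(30675 - \frac{9}{2 \left(-42\right)}\right) \left(106929 - 13901\right) = \left(30675 - - \frac{3}{28}\right) 93028 = \left(30675 + \frac{3}{28}\right) 93028 = \frac{858903}{28} \cdot 93028 = \frac{19975507071}{7} \approx 2.8536 \cdot 10^{9}$)
$- N = \left(-1\right) \frac{19975507071}{7} = - \frac{19975507071}{7}$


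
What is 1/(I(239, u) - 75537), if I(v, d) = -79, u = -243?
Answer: -1/75616 ≈ -1.3225e-5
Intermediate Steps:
1/(I(239, u) - 75537) = 1/(-79 - 75537) = 1/(-75616) = -1/75616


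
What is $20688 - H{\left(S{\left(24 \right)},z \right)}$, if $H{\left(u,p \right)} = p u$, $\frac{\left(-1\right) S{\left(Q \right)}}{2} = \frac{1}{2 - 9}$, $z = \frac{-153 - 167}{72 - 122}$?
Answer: $\frac{724016}{35} \approx 20686.0$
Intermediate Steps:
$z = \frac{32}{5}$ ($z = - \frac{320}{-50} = \left(-320\right) \left(- \frac{1}{50}\right) = \frac{32}{5} \approx 6.4$)
$S{\left(Q \right)} = \frac{2}{7}$ ($S{\left(Q \right)} = - \frac{2}{2 - 9} = - \frac{2}{-7} = \left(-2\right) \left(- \frac{1}{7}\right) = \frac{2}{7}$)
$20688 - H{\left(S{\left(24 \right)},z \right)} = 20688 - \frac{32}{5} \cdot \frac{2}{7} = 20688 - \frac{64}{35} = \frac{724016}{35}$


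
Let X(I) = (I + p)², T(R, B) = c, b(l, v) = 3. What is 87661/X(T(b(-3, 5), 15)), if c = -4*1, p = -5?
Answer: 87661/81 ≈ 1082.2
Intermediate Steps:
c = -4
T(R, B) = -4
X(I) = (-5 + I)² (X(I) = (I - 5)² = (-5 + I)²)
87661/X(T(b(-3, 5), 15)) = 87661/((-5 - 4)²) = 87661/((-9)²) = 87661/81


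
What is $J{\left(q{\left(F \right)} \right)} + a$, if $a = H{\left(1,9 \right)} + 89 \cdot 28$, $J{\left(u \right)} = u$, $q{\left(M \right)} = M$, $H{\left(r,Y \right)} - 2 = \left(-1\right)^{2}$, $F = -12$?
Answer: $2483$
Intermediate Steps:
$H{\left(r,Y \right)} = 3$ ($H{\left(r,Y \right)} = 2 + \left(-1\right)^{2} = 2 + 1 = 3$)
$a = 2495$ ($a = 3 + 89 \cdot 28 = 3 + 2492 = 2495$)
$J{\left(q{\left(F \right)} \right)} + a = -12 + 2495 = 2483$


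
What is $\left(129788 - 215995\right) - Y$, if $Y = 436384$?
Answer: $-522591$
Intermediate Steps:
$\left(129788 - 215995\right) - Y = \left(129788 - 215995\right) - 436384 = -86207 - 436384 = -522591$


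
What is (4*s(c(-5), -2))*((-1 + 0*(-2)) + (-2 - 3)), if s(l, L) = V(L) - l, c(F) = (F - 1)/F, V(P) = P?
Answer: 384/5 ≈ 76.800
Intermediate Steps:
c(F) = (-1 + F)/F
s(l, L) = L - l
(4*s(c(-5), -2))*((-1 + 0*(-2)) + (-2 - 3)) = (4*(-2 - (-1 - 5)/(-5)))*((-1 + 0*(-2)) + (-2 - 3)) = (4*(-2 - (-1)*(-6)/5))*((-1 + 0) - 5) = (4*(-2 - 1*6/5))*(-1 - 5) = (4*(-2 - 6/5))*(-6) = (4*(-16/5))*(-6) = -64/5*(-6) = 384/5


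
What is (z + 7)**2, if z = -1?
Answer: 36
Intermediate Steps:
(z + 7)**2 = (-1 + 7)**2 = 6**2 = 36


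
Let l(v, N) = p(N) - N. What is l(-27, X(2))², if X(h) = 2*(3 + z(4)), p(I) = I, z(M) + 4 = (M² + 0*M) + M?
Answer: 0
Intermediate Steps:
z(M) = -4 + M + M² (z(M) = -4 + ((M² + 0*M) + M) = -4 + ((M² + 0) + M) = -4 + (M² + M) = -4 + (M + M²) = -4 + M + M²)
X(h) = 38 (X(h) = 2*(3 + (-4 + 4 + 4²)) = 2*(3 + (-4 + 4 + 16)) = 2*(3 + 16) = 2*19 = 38)
l(v, N) = 0 (l(v, N) = N - N = 0)
l(-27, X(2))² = 0² = 0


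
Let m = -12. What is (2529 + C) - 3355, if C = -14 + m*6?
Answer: -912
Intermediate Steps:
C = -86 (C = -14 - 12*6 = -14 - 72 = -86)
(2529 + C) - 3355 = (2529 - 86) - 3355 = 2443 - 3355 = -912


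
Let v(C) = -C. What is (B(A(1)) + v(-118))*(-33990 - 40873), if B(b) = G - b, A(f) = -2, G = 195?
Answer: -23581845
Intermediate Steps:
B(b) = 195 - b
(B(A(1)) + v(-118))*(-33990 - 40873) = ((195 - 1*(-2)) - 1*(-118))*(-33990 - 40873) = ((195 + 2) + 118)*(-74863) = (197 + 118)*(-74863) = 315*(-74863) = -23581845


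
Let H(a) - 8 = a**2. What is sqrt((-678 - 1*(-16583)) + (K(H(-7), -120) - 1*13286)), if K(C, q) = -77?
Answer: sqrt(2542) ≈ 50.418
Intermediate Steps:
H(a) = 8 + a**2
sqrt((-678 - 1*(-16583)) + (K(H(-7), -120) - 1*13286)) = sqrt((-678 - 1*(-16583)) + (-77 - 1*13286)) = sqrt((-678 + 16583) + (-77 - 13286)) = sqrt(15905 - 13363) = sqrt(2542)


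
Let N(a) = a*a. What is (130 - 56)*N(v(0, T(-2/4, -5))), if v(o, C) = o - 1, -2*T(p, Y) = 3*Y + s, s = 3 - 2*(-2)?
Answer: 74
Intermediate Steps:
s = 7 (s = 3 + 4 = 7)
T(p, Y) = -7/2 - 3*Y/2 (T(p, Y) = -(3*Y + 7)/2 = -(7 + 3*Y)/2 = -7/2 - 3*Y/2)
v(o, C) = -1 + o
N(a) = a²
(130 - 56)*N(v(0, T(-2/4, -5))) = (130 - 56)*(-1 + 0)² = 74*(-1)² = 74*1 = 74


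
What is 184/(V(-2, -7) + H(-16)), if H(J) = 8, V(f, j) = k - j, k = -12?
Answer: 184/3 ≈ 61.333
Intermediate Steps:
V(f, j) = -12 - j
184/(V(-2, -7) + H(-16)) = 184/((-12 - 1*(-7)) + 8) = 184/((-12 + 7) + 8) = 184/(-5 + 8) = 184/3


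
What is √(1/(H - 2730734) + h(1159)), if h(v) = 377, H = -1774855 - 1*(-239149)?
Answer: 3*√190620732468910/2133220 ≈ 19.417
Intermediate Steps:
H = -1535706 (H = -1774855 + 239149 = -1535706)
√(1/(H - 2730734) + h(1159)) = √(1/(-1535706 - 2730734) + 377) = √(1/(-4266440) + 377) = √(-1/4266440 + 377) = √(1608447879/4266440) = 3*√190620732468910/2133220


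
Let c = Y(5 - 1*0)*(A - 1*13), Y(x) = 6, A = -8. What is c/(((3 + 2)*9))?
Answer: -14/5 ≈ -2.8000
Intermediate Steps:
c = -126 (c = 6*(-8 - 1*13) = 6*(-8 - 13) = 6*(-21) = -126)
c/(((3 + 2)*9)) = -126*1/(9*(3 + 2)) = -126/(5*9) = -126/45 = -126*1/45 = -14/5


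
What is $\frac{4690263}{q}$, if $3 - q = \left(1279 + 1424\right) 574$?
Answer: $- \frac{1563421}{517173} \approx -3.023$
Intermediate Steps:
$q = -1551519$ ($q = 3 - \left(1279 + 1424\right) 574 = 3 - 2703 \cdot 574 = 3 - 1551522 = -1551519$)
$\frac{4690263}{q} = \frac{4690263}{-1551519} = 4690263 \left(- \frac{1}{1551519}\right) = - \frac{1563421}{517173}$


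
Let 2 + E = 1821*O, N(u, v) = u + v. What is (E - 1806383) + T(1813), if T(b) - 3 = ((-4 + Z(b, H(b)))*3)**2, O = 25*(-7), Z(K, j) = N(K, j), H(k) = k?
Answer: 115944899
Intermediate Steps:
Z(K, j) = K + j
O = -175
T(b) = 3 + (-12 + 6*b)**2 (T(b) = 3 + ((-4 + (b + b))*3)**2 = 3 + ((-4 + 2*b)*3)**2 = 3 + (-12 + 6*b)**2)
E = -318677 (E = -2 + 1821*(-175) = -2 - 318675 = -318677)
(E - 1806383) + T(1813) = (-318677 - 1806383) + (3 + 36*(-2 + 1813)**2) = -2125060 + (3 + 36*1811**2) = -2125060 + (3 + 36*3279721) = -2125060 + (3 + 118069956) = -2125060 + 118069959 = 115944899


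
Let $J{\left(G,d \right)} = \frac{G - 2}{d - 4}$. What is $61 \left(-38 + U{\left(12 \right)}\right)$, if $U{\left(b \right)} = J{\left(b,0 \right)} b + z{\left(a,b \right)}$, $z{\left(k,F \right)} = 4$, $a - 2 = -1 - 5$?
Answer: $-3904$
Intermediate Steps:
$J{\left(G,d \right)} = \frac{-2 + G}{-4 + d}$
$a = -4$ ($a = 2 - 6 = -4$)
$U{\left(b \right)} = 4 + b \left(\frac{1}{2} - \frac{b}{4}\right)$ ($U{\left(b \right)} = \frac{-2 + b}{-4 + 0} b + 4 = \frac{-2 + b}{-4} b + 4 = - \frac{-2 + b}{4} b + 4 = \left(\frac{1}{2} - \frac{b}{4}\right) b + 4 = b \left(\frac{1}{2} - \frac{b}{4}\right) + 4 = 4 + b \left(\frac{1}{2} - \frac{b}{4}\right)$)
$61 \left(-38 + U{\left(12 \right)}\right) = 61 \left(-38 + \left(4 + \frac{1}{4} \cdot 12 \left(2 - 12\right)\right)\right) = 61 \left(-38 + \left(4 + \frac{1}{4} \cdot 12 \left(-10\right)\right)\right) = 61 \left(-38 + \left(4 - 30\right)\right) = 61 \left(-38 - 26\right) = 61 \left(-64\right) = -3904$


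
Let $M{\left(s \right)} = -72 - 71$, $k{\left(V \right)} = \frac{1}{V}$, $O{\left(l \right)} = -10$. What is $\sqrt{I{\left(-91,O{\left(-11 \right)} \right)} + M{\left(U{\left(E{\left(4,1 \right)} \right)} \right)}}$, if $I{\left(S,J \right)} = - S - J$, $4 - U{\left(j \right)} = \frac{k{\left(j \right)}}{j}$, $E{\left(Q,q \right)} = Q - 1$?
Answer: $i \sqrt{42} \approx 6.4807 i$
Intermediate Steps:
$E{\left(Q,q \right)} = -1 + Q$
$U{\left(j \right)} = 4 - \frac{1}{j^{2}}$ ($U{\left(j \right)} = 4 - \frac{1}{j j} = 4 - \frac{1}{j^{2}}$)
$M{\left(s \right)} = -143$
$I{\left(S,J \right)} = - J - S$
$\sqrt{I{\left(-91,O{\left(-11 \right)} \right)} + M{\left(U{\left(E{\left(4,1 \right)} \right)} \right)}} = \sqrt{\left(\left(-1\right) \left(-10\right) - -91\right) - 143} = \sqrt{\left(10 + 91\right) - 143} = \sqrt{101 - 143} = \sqrt{-42} = i \sqrt{42}$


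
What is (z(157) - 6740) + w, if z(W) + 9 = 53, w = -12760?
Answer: -19456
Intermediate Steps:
z(W) = 44 (z(W) = -9 + 53 = 44)
(z(157) - 6740) + w = (44 - 6740) - 12760 = -6696 - 12760 = -19456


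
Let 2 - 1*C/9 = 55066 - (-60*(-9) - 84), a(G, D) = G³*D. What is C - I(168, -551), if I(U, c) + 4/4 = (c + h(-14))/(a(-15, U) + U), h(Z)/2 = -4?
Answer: -278581490431/566832 ≈ -4.9147e+5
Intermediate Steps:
h(Z) = -8 (h(Z) = 2*(-4) = -8)
a(G, D) = D*G³
I(U, c) = -1 - (-8 + c)/(3374*U) (I(U, c) = -1 + (c - 8)/(U*(-15)³ + U) = -1 + (-8 + c)/(U*(-3375) + U) = -1 + (-8 + c)/(-3375*U + U) = -1 + (-8 + c)/((-3374*U)) = -1 + (-8 + c)*(-1/(3374*U)) = -1 - (-8 + c)/(3374*U))
C = -491472 (C = 18 - 9*(55066 - (-60*(-9) - 84)) = 18 - 9*(55066 - (540 - 84)) = 18 - 9*(55066 - 1*456) = 18 - 9*(55066 - 456) = 18 - 9*54610 = 18 - 491490 = -491472)
C - I(168, -551) = -491472 - (8 - 1*(-551) - 3374*168)/(3374*168) = -491472 - (8 + 551 - 566832)/(3374*168) = -491472 - (-566273)/(3374*168) = -491472 - 1*(-566273/566832) = -491472 + 566273/566832 = -278581490431/566832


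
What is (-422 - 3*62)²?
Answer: 369664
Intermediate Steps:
(-422 - 3*62)² = (-422 - 186)² = (-608)² = 369664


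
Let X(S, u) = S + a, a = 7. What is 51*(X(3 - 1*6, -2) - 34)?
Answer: -1530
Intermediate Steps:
X(S, u) = 7 + S (X(S, u) = S + 7 = 7 + S)
51*(X(3 - 1*6, -2) - 34) = 51*((7 + (3 - 1*6)) - 34) = 51*((7 + (3 - 6)) - 34) = 51*((7 - 3) - 34) = 51*(4 - 34) = 51*(-30) = -1530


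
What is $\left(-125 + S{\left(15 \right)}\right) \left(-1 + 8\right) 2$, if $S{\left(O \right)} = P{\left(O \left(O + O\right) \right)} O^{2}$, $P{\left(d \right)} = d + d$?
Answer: $2833250$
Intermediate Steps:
$P{\left(d \right)} = 2 d$
$S{\left(O \right)} = 4 O^{4}$ ($S{\left(O \right)} = 2 O \left(O + O\right) O^{2} = 2 O 2 O O^{2} = 2 \cdot 2 O^{2} O^{2} = 4 O^{2} O^{2} = 4 O^{4}$)
$\left(-125 + S{\left(15 \right)}\right) \left(-1 + 8\right) 2 = \left(-125 + 4 \cdot 15^{4}\right) \left(-1 + 8\right) 2 = \left(-125 + 4 \cdot 50625\right) 7 \cdot 2 = \left(-125 + 202500\right) 14 = 202375 \cdot 14 = 2833250$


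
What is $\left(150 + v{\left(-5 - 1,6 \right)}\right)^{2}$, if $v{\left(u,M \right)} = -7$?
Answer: $20449$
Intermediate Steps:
$\left(150 + v{\left(-5 - 1,6 \right)}\right)^{2} = \left(150 - 7\right)^{2} = 143^{2} = 20449$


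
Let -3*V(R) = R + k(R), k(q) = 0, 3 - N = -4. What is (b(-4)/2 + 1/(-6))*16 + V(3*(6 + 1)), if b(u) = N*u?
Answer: -701/3 ≈ -233.67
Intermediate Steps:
N = 7 (N = 3 - 1*(-4) = 3 + 4 = 7)
b(u) = 7*u
V(R) = -R/3 (V(R) = -(R + 0)/3 = -R/3)
(b(-4)/2 + 1/(-6))*16 + V(3*(6 + 1)) = ((7*(-4))/2 + 1/(-6))*16 - (6 + 1) = (-28*½ + 1*(-⅙))*16 - 7 = (-14 - ⅙)*16 - ⅓*21 = -85/6*16 - 7 = -680/3 - 7 = -701/3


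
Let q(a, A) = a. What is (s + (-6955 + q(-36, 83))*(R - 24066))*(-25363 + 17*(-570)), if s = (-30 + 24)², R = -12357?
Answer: -8925658576137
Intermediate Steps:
s = 36 (s = (-6)² = 36)
(s + (-6955 + q(-36, 83))*(R - 24066))*(-25363 + 17*(-570)) = (36 + (-6955 - 36)*(-12357 - 24066))*(-25363 + 17*(-570)) = (36 - 6991*(-36423))*(-25363 - 9690) = (36 + 254633193)*(-35053) = 254633229*(-35053) = -8925658576137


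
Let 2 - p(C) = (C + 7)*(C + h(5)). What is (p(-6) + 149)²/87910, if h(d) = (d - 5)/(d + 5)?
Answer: 24649/87910 ≈ 0.28039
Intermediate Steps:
h(d) = (-5 + d)/(5 + d)
p(C) = 2 - C*(7 + C) (p(C) = 2 - (C + 7)*(C + (-5 + 5)/(5 + 5)) = 2 - (7 + C)*(C + 0/10) = 2 - (7 + C)*(C + (⅒)*0) = 2 - (7 + C)*(C + 0) = 2 - (7 + C)*C = 2 - C*(7 + C))
(p(-6) + 149)²/87910 = ((2 - 1*(-6)² - 7*(-6)) + 149)²/87910 = ((2 - 1*36 + 42) + 149)²*(1/87910) = ((2 - 36 + 42) + 149)²*(1/87910) = (8 + 149)²*(1/87910) = 157²*(1/87910) = 24649*(1/87910) = 24649/87910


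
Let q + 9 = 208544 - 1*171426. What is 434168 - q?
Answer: 397059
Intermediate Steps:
q = 37109 (q = -9 + (208544 - 1*171426) = -9 + (208544 - 171426) = -9 + 37118 = 37109)
434168 - q = 434168 - 1*37109 = 434168 - 37109 = 397059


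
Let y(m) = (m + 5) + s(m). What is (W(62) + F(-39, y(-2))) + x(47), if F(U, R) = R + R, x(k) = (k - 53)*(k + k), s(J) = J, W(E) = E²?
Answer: 3282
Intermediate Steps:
y(m) = 5 + 2*m (y(m) = (m + 5) + m = (5 + m) + m = 5 + 2*m)
x(k) = 2*k*(-53 + k) (x(k) = (-53 + k)*(2*k) = 2*k*(-53 + k))
F(U, R) = 2*R
(W(62) + F(-39, y(-2))) + x(47) = (62² + 2*(5 + 2*(-2))) + 2*47*(-53 + 47) = (3844 + 2*(5 - 4)) + 2*47*(-6) = (3844 + 2*1) - 564 = (3844 + 2) - 564 = 3846 - 564 = 3282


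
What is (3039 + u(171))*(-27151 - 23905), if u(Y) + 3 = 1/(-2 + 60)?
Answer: -4495199992/29 ≈ -1.5501e+8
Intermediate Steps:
u(Y) = -173/58 (u(Y) = -3 + 1/(-2 + 60) = -3 + 1/58 = -173/58)
(3039 + u(171))*(-27151 - 23905) = (3039 - 173/58)*(-27151 - 23905) = (176089/58)*(-51056) = -4495199992/29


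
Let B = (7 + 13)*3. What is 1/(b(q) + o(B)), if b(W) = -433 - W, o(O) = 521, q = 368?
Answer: -1/280 ≈ -0.0035714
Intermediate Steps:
B = 60 (B = 20*3 = 60)
1/(b(q) + o(B)) = 1/((-433 - 1*368) + 521) = 1/((-433 - 368) + 521) = 1/(-801 + 521) = 1/(-280) = -1/280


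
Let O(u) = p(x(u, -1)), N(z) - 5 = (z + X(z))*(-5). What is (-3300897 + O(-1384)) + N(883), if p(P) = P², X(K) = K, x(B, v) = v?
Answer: -3309721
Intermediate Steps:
N(z) = 5 - 10*z (N(z) = 5 + (z + z)*(-5) = 5 + (2*z)*(-5) = 5 - 10*z)
O(u) = 1 (O(u) = (-1)² = 1)
(-3300897 + O(-1384)) + N(883) = (-3300897 + 1) + (5 - 10*883) = -3300896 + (5 - 8830) = -3300896 - 8825 = -3309721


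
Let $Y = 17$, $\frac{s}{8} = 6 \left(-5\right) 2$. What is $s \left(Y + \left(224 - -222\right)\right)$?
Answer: $-222240$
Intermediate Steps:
$s = -480$ ($s = 8 \cdot 6 \left(-5\right) 2 = 8 \left(\left(-30\right) 2\right) = 8 \left(-60\right) = -480$)
$s \left(Y + \left(224 - -222\right)\right) = - 480 \left(17 + \left(224 - -222\right)\right) = - 480 \left(17 + \left(224 + 222\right)\right) = - 480 \left(17 + 446\right) = \left(-480\right) 463 = -222240$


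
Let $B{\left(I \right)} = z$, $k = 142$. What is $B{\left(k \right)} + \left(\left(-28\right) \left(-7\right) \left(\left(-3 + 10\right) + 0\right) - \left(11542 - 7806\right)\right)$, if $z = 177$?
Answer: $-2187$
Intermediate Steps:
$B{\left(I \right)} = 177$
$B{\left(k \right)} + \left(\left(-28\right) \left(-7\right) \left(\left(-3 + 10\right) + 0\right) - \left(11542 - 7806\right)\right) = 177 + \left(\left(-28\right) \left(-7\right) \left(\left(-3 + 10\right) + 0\right) - \left(11542 - 7806\right)\right) = 177 + \left(196 \left(7 + 0\right) - 3736\right) = 177 + \left(196 \cdot 7 - 3736\right) = 177 + \left(1372 - 3736\right) = 177 - 2364 = -2187$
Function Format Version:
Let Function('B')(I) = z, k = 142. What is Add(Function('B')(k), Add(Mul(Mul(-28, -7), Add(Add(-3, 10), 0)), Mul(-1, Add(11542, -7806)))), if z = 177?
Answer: -2187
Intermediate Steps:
Function('B')(I) = 177
Add(Function('B')(k), Add(Mul(Mul(-28, -7), Add(Add(-3, 10), 0)), Mul(-1, Add(11542, -7806)))) = Add(177, Add(Mul(Mul(-28, -7), Add(Add(-3, 10), 0)), Mul(-1, Add(11542, -7806)))) = Add(177, Add(Mul(196, Add(7, 0)), Mul(-1, 3736))) = Add(177, Add(Mul(196, 7), -3736)) = Add(177, Add(1372, -3736)) = Add(177, -2364) = -2187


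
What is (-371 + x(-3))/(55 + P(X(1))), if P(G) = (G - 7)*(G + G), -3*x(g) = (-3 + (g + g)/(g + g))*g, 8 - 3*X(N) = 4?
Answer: -3357/359 ≈ -9.3510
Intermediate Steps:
X(N) = 4/3 (X(N) = 8/3 - 1/3*4 = 8/3 - 4/3 = 4/3)
x(g) = 2*g/3 (x(g) = -(-3 + (g + g)/(g + g))*g/3 = -(-3 + (2*g)/((2*g)))*g/3 = -(-3 + (2*g)*(1/(2*g)))*g/3 = -(-3 + 1)*g/3 = -(-2)*g/3 = 2*g/3)
P(G) = 2*G*(-7 + G) (P(G) = (-7 + G)*(2*G) = 2*G*(-7 + G))
(-371 + x(-3))/(55 + P(X(1))) = (-371 + (2/3)*(-3))/(55 + 2*(4/3)*(-7 + 4/3)) = (-371 - 2)/(55 + 2*(4/3)*(-17/3)) = -373/(55 - 136/9) = -373/359/9 = -373*9/359 = -3357/359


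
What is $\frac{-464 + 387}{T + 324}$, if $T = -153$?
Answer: $- \frac{77}{171} \approx -0.45029$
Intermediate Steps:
$\frac{-464 + 387}{T + 324} = \frac{-464 + 387}{-153 + 324} = - \frac{77}{171}$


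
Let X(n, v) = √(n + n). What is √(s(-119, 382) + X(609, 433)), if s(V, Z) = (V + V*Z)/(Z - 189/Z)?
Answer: √(-2537306684290 + 21238690225*√1218)/145735 ≈ 9.196*I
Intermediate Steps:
X(n, v) = √2*√n (X(n, v) = √(2*n) = √2*√n)
s(V, Z) = (V + V*Z)/(Z - 189/Z)
√(s(-119, 382) + X(609, 433)) = √(-119*382*(1 + 382)/(-189 + 382²) + √2*√609) = √(-119*382*383/(-189 + 145924) + √1218) = √(-119*382*383/145735 + √1218) = √(-119*382*1/145735*383 + √1218) = √(-17410414/145735 + √1218)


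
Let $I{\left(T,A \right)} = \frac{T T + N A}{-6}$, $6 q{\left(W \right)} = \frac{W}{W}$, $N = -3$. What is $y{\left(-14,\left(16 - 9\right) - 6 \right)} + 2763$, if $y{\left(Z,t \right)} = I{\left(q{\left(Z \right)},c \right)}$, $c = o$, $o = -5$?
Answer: $\frac{596267}{216} \approx 2760.5$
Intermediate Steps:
$q{\left(W \right)} = \frac{1}{6}$ ($q{\left(W \right)} = \frac{W \frac{1}{W}}{6} = \frac{1}{6} \cdot 1 = \frac{1}{6}$)
$c = -5$
$I{\left(T,A \right)} = \frac{A}{2} - \frac{T^{2}}{6}$ ($I{\left(T,A \right)} = \frac{T T - 3 A}{-6} = \left(T^{2} - 3 A\right) \left(- \frac{1}{6}\right) = \frac{A}{2} - \frac{T^{2}}{6}$)
$y{\left(Z,t \right)} = - \frac{541}{216}$ ($y{\left(Z,t \right)} = \frac{1}{2} \left(-5\right) - \frac{1}{6 \cdot 36} = - \frac{5}{2} - \frac{1}{216} = - \frac{541}{216}$)
$y{\left(-14,\left(16 - 9\right) - 6 \right)} + 2763 = - \frac{541}{216} + 2763 = \frac{596267}{216}$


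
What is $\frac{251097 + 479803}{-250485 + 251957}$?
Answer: $\frac{182725}{368} \approx 496.54$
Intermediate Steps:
$\frac{251097 + 479803}{-250485 + 251957} = \frac{730900}{1472} = 730900 \cdot \frac{1}{1472} = \frac{182725}{368}$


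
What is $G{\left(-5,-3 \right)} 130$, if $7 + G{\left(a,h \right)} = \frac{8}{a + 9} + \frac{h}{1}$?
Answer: $-1040$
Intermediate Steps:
$G{\left(a,h \right)} = -7 + h + \frac{8}{9 + a}$ ($G{\left(a,h \right)} = -7 + \left(\frac{8}{a + 9} + \frac{h}{1}\right) = -7 + \left(\frac{8}{9 + a} + h 1\right) = -7 + \left(\frac{8}{9 + a} + h\right) = -7 + \left(h + \frac{8}{9 + a}\right) = -7 + h + \frac{8}{9 + a}$)
$G{\left(-5,-3 \right)} 130 = \frac{-55 - -35 + 9 \left(-3\right) - -15}{9 - 5} \cdot 130 = \frac{-55 + 35 - 27 + 15}{4} \cdot 130 = \frac{1}{4} \left(-32\right) 130 = \left(-8\right) 130 = -1040$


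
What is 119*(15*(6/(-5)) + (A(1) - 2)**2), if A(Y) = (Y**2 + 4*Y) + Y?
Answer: -238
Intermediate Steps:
A(Y) = Y**2 + 5*Y
119*(15*(6/(-5)) + (A(1) - 2)**2) = 119*(15*(6/(-5)) + (1*(5 + 1) - 2)**2) = 119*(15*(6*(-1/5)) + (1*6 - 2)**2) = 119*(15*(-6/5) + (6 - 2)**2) = 119*(-18 + 4**2) = 119*(-18 + 16) = 119*(-2) = -238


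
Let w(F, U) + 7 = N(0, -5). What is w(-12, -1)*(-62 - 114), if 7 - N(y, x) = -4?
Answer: -704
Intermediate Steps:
N(y, x) = 11 (N(y, x) = 7 - 1*(-4) = 7 + 4 = 11)
w(F, U) = 4 (w(F, U) = -7 + 11 = 4)
w(-12, -1)*(-62 - 114) = 4*(-62 - 114) = 4*(-176) = -704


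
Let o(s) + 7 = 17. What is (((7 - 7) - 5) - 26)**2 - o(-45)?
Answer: 951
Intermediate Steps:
o(s) = 10 (o(s) = -7 + 17 = 10)
(((7 - 7) - 5) - 26)**2 - o(-45) = (((7 - 7) - 5) - 26)**2 - 1*10 = ((0 - 5) - 26)**2 - 10 = (-5 - 26)**2 - 10 = (-31)**2 - 10 = 961 - 10 = 951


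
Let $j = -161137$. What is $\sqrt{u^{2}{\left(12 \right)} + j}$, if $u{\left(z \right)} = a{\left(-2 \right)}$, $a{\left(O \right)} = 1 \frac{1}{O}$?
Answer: $\frac{i \sqrt{644547}}{2} \approx 401.42 i$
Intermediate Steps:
$a{\left(O \right)} = \frac{1}{O}$
$u{\left(z \right)} = - \frac{1}{2}$ ($u{\left(z \right)} = \frac{1}{-2} = - \frac{1}{2}$)
$\sqrt{u^{2}{\left(12 \right)} + j} = \sqrt{\left(- \frac{1}{2}\right)^{2} - 161137} = \sqrt{\frac{1}{4} - 161137} = \sqrt{- \frac{644547}{4}} = \frac{i \sqrt{644547}}{2}$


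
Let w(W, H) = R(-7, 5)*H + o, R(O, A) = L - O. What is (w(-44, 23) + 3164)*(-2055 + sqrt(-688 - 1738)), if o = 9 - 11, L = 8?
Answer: -7206885 + 3507*I*sqrt(2426) ≈ -7.2069e+6 + 1.7274e+5*I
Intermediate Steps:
R(O, A) = 8 - O
o = -2
w(W, H) = -2 + 15*H (w(W, H) = (8 - 1*(-7))*H - 2 = (8 + 7)*H - 2 = 15*H - 2 = -2 + 15*H)
(w(-44, 23) + 3164)*(-2055 + sqrt(-688 - 1738)) = ((-2 + 15*23) + 3164)*(-2055 + sqrt(-688 - 1738)) = ((-2 + 345) + 3164)*(-2055 + sqrt(-2426)) = (343 + 3164)*(-2055 + I*sqrt(2426)) = 3507*(-2055 + I*sqrt(2426)) = -7206885 + 3507*I*sqrt(2426)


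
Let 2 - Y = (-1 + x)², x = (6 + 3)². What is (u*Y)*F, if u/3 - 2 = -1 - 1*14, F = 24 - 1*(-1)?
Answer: 6238050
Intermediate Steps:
F = 25 (F = 24 + 1 = 25)
u = -39 (u = 6 + 3*(-1 - 1*14) = 6 + 3*(-1 - 14) = 6 + 3*(-15) = 6 - 45 = -39)
x = 81 (x = 9² = 81)
Y = -6398 (Y = 2 - (-1 + 81)² = 2 - 1*80² = 2 - 1*6400 = 2 - 6400 = -6398)
(u*Y)*F = -39*(-6398)*25 = 249522*25 = 6238050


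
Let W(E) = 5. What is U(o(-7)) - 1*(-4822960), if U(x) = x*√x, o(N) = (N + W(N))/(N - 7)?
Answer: 4822960 + √7/49 ≈ 4.8230e+6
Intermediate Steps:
o(N) = (5 + N)/(-7 + N) (o(N) = (N + 5)/(N - 7) = (5 + N)/(-7 + N))
U(x) = x^(3/2)
U(o(-7)) - 1*(-4822960) = ((5 - 7)/(-7 - 7))^(3/2) - 1*(-4822960) = (-2/(-14))^(3/2) + 4822960 = (-1/14*(-2))^(3/2) + 4822960 = (⅐)^(3/2) + 4822960 = √7/49 + 4822960 = 4822960 + √7/49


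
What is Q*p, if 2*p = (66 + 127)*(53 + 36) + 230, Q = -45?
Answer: -783315/2 ≈ -3.9166e+5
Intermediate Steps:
p = 17407/2 (p = ((66 + 127)*(53 + 36) + 230)/2 = (193*89 + 230)/2 = (17177 + 230)/2 = (½)*17407 = 17407/2 ≈ 8703.5)
Q*p = -45*17407/2 = -783315/2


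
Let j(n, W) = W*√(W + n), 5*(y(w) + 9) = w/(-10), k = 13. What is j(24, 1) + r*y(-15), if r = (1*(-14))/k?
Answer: 934/65 ≈ 14.369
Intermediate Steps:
y(w) = -9 - w/50 (y(w) = -9 + (w/(-10))/5 = -9 + (w*(-⅒))/5 = -9 + (-w/10)/5 = -9 - w/50)
r = -14/13 (r = (1*(-14))/13 = -14*1/13 = -14/13 ≈ -1.0769)
j(24, 1) + r*y(-15) = 1*√(1 + 24) - 14*(-9 - 1/50*(-15))/13 = 1*√25 - 14*(-9 + 3/10)/13 = 1*5 - 14/13*(-87/10) = 5 + 609/65 = 934/65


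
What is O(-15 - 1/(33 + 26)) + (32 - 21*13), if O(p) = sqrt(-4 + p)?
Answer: -241 + I*sqrt(66198)/59 ≈ -241.0 + 4.3608*I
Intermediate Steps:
O(-15 - 1/(33 + 26)) + (32 - 21*13) = sqrt(-4 + (-15 - 1/(33 + 26))) + (32 - 21*13) = sqrt(-4 + (-15 - 1/59)) + (32 - 273) = sqrt(-4 + (-15 - 1*1/59)) - 241 = sqrt(-4 + (-15 - 1/59)) - 241 = sqrt(-4 - 886/59) - 241 = sqrt(-1122/59) - 241 = I*sqrt(66198)/59 - 241 = -241 + I*sqrt(66198)/59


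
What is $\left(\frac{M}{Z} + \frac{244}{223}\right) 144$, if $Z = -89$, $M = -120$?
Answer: $\frac{6980544}{19847} \approx 351.72$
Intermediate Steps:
$\left(\frac{M}{Z} + \frac{244}{223}\right) 144 = \left(- \frac{120}{-89} + \frac{244}{223}\right) 144 = \left(\left(-120\right) \left(- \frac{1}{89}\right) + 244 \cdot \frac{1}{223}\right) 144 = \left(\frac{120}{89} + \frac{244}{223}\right) 144 = \frac{48476}{19847} \cdot 144 = \frac{6980544}{19847}$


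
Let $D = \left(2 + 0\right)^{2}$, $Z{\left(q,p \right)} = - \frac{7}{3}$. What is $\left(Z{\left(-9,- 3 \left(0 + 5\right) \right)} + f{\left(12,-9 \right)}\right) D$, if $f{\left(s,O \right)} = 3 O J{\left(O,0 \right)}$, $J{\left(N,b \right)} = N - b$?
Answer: $\frac{2888}{3} \approx 962.67$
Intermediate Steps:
$Z{\left(q,p \right)} = - \frac{7}{3}$ ($Z{\left(q,p \right)} = \left(-7\right) \frac{1}{3} = - \frac{7}{3}$)
$f{\left(s,O \right)} = 3 O^{2}$ ($f{\left(s,O \right)} = 3 O \left(O - 0\right) = 3 O \left(O + 0\right) = 3 O O = 3 O^{2}$)
$D = 4$ ($D = 2^{2} = 4$)
$\left(Z{\left(-9,- 3 \left(0 + 5\right) \right)} + f{\left(12,-9 \right)}\right) D = \left(- \frac{7}{3} + 3 \left(-9\right)^{2}\right) 4 = \left(- \frac{7}{3} + 3 \cdot 81\right) 4 = \left(- \frac{7}{3} + 243\right) 4 = \frac{722}{3} \cdot 4 = \frac{2888}{3}$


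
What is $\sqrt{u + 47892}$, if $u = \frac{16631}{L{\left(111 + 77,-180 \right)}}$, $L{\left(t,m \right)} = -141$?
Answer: $\frac{\sqrt{949795881}}{141} \approx 218.57$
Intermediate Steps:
$u = - \frac{16631}{141}$ ($u = \frac{16631}{-141} = 16631 \left(- \frac{1}{141}\right) = - \frac{16631}{141} \approx -117.95$)
$\sqrt{u + 47892} = \sqrt{- \frac{16631}{141} + 47892} = \sqrt{\frac{6736141}{141}} = \frac{\sqrt{949795881}}{141}$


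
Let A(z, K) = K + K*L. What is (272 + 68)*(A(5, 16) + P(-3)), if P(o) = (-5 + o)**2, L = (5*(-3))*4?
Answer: -299200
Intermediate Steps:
L = -60 (L = -15*4 = -60)
A(z, K) = -59*K (A(z, K) = K + K*(-60) = K - 60*K = -59*K)
(272 + 68)*(A(5, 16) + P(-3)) = (272 + 68)*(-59*16 + (-5 - 3)**2) = 340*(-944 + (-8)**2) = 340*(-944 + 64) = 340*(-880) = -299200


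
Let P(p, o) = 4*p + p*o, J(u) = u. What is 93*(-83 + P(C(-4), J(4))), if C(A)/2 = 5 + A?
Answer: -6231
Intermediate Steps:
C(A) = 10 + 2*A (C(A) = 2*(5 + A) = 10 + 2*A)
P(p, o) = 4*p + o*p
93*(-83 + P(C(-4), J(4))) = 93*(-83 + (10 + 2*(-4))*(4 + 4)) = 93*(-83 + (10 - 8)*8) = 93*(-83 + 2*8) = 93*(-83 + 16) = 93*(-67) = -6231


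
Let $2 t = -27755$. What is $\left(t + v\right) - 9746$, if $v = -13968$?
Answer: $- \frac{75183}{2} \approx -37592.0$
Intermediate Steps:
$t = - \frac{27755}{2}$ ($t = \frac{1}{2} \left(-27755\right) = - \frac{27755}{2} \approx -13878.0$)
$\left(t + v\right) - 9746 = \left(- \frac{27755}{2} - 13968\right) - 9746 = - \frac{55691}{2} - 9746 = - \frac{75183}{2}$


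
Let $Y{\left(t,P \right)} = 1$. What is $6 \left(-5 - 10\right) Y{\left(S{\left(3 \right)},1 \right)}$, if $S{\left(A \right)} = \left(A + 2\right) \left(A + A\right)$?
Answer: $-90$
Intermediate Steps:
$S{\left(A \right)} = 2 A \left(2 + A\right)$ ($S{\left(A \right)} = \left(2 + A\right) 2 A = 2 A \left(2 + A\right)$)
$6 \left(-5 - 10\right) Y{\left(S{\left(3 \right)},1 \right)} = 6 \left(-5 - 10\right) 1 = 6 \left(-15\right) 1 = \left(-90\right) 1 = -90$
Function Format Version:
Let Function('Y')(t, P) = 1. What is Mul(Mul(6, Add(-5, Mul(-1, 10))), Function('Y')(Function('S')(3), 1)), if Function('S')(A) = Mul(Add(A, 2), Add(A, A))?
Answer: -90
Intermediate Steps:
Function('S')(A) = Mul(2, A, Add(2, A)) (Function('S')(A) = Mul(Add(2, A), Mul(2, A)) = Mul(2, A, Add(2, A)))
Mul(Mul(6, Add(-5, Mul(-1, 10))), Function('Y')(Function('S')(3), 1)) = Mul(Mul(6, Add(-5, Mul(-1, 10))), 1) = Mul(Mul(6, Add(-5, -10)), 1) = Mul(Mul(6, -15), 1) = Mul(-90, 1) = -90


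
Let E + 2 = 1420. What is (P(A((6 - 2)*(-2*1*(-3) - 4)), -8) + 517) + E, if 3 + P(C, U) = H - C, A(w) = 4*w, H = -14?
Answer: 1886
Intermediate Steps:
E = 1418 (E = -2 + 1420 = 1418)
P(C, U) = -17 - C (P(C, U) = -3 + (-14 - C) = -17 - C)
(P(A((6 - 2)*(-2*1*(-3) - 4)), -8) + 517) + E = ((-17 - 4*(6 - 2)*(-2*1*(-3) - 4)) + 517) + 1418 = ((-17 - 4*4*(-2*(-3) - 4)) + 517) + 1418 = ((-17 - 4*4*(6 - 4)) + 517) + 1418 = ((-17 - 4*4*2) + 517) + 1418 = ((-17 - 4*8) + 517) + 1418 = ((-17 - 1*32) + 517) + 1418 = ((-17 - 32) + 517) + 1418 = (-49 + 517) + 1418 = 468 + 1418 = 1886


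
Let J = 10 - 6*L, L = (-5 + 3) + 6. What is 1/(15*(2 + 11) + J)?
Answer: 1/181 ≈ 0.0055249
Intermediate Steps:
L = 4 (L = -2 + 6 = 4)
J = -14 (J = 10 - 6*4 = 10 - 24 = -14)
1/(15*(2 + 11) + J) = 1/(15*(2 + 11) - 14) = 1/(15*13 - 14) = 1/(195 - 14) = 1/181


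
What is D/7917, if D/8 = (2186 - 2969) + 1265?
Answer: 3856/7917 ≈ 0.48705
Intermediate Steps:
D = 3856 (D = 8*((2186 - 2969) + 1265) = 8*(-783 + 1265) = 8*482 = 3856)
D/7917 = 3856/7917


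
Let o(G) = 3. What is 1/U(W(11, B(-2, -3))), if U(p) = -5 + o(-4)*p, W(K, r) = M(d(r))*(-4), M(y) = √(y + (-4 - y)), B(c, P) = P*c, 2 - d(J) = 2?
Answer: -5/601 + 24*I/601 ≈ -0.0083195 + 0.039933*I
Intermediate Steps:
d(J) = 0 (d(J) = 2 - 1*2 = 2 - 2 = 0)
M(y) = 2*I (M(y) = √(-4) = 2*I)
W(K, r) = -8*I (W(K, r) = (2*I)*(-4) = -8*I)
U(p) = -5 + 3*p
1/U(W(11, B(-2, -3))) = 1/(-5 + 3*(-8*I)) = 1/(-5 - 24*I) = (-5 + 24*I)/601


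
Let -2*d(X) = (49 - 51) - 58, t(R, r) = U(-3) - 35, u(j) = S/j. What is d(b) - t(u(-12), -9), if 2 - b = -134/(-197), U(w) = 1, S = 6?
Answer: 64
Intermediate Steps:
u(j) = 6/j
b = 260/197 (b = 2 - (-134)/(-197) = 2 - (-134)*(-1)/197 = 2 - 1*134/197 = 2 - 134/197 = 260/197 ≈ 1.3198)
t(R, r) = -34 (t(R, r) = 1 - 35 = -34)
d(X) = 30 (d(X) = -((49 - 51) - 58)/2 = -(-2 - 58)/2 = -1/2*(-60) = 30)
d(b) - t(u(-12), -9) = 30 - 1*(-34) = 30 + 34 = 64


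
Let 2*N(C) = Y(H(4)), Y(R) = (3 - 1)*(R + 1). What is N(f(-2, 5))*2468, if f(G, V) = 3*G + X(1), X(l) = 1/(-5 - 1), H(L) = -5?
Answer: -9872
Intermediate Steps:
X(l) = -1/6 (X(l) = 1/(-6) = -1/6)
Y(R) = 2 + 2*R (Y(R) = 2*(1 + R) = 2 + 2*R)
f(G, V) = -1/6 + 3*G (f(G, V) = 3*G - 1/6 = -1/6 + 3*G)
N(C) = -4 (N(C) = (2 + 2*(-5))/2 = (2 - 10)/2 = (1/2)*(-8) = -4)
N(f(-2, 5))*2468 = -4*2468 = -9872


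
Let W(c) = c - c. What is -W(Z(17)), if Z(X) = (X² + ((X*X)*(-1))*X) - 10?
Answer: 0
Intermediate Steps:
Z(X) = -10 + X² - X³ (Z(X) = (X² + (X²*(-1))*X) - 10 = (X² + (-X²)*X) - 10 = (X² - X³) - 10 = -10 + X² - X³)
W(c) = 0
-W(Z(17)) = -1*0 = 0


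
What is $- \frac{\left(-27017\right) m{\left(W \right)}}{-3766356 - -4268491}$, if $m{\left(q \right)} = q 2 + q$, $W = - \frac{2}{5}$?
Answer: $- \frac{162102}{2510675} \approx -0.064565$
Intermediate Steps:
$W = - \frac{2}{5}$ ($W = \left(-2\right) \frac{1}{5} = - \frac{2}{5} \approx -0.4$)
$m{\left(q \right)} = 3 q$ ($m{\left(q \right)} = 2 q + q = 3 q$)
$- \frac{\left(-27017\right) m{\left(W \right)}}{-3766356 - -4268491} = - \frac{\left(-27017\right) 3 \left(- \frac{2}{5}\right)}{-3766356 - -4268491} = - \frac{\left(-27017\right) \left(- \frac{6}{5}\right)}{-3766356 + 4268491} = - \frac{162102}{5 \cdot 502135} = \left(-1\right) \frac{162102}{2510675} = - \frac{162102}{2510675}$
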